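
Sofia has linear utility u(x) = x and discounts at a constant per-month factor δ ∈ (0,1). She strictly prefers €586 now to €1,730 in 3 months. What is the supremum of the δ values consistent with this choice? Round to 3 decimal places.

The preference means 586 > δ^3·1730.
Hence δ^3 < 586/1730 = 0.33873, and x ↦ x^(1/3) is increasing on (0,∞).
δ < (586/1730)^(1/3) ≈ 0.697.

δ < 0.697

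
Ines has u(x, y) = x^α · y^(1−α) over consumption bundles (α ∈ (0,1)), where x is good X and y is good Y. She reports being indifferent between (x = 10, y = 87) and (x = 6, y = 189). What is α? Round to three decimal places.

α ≈ 0.603

The Cobb–Douglas utilities coincide, so 10^α·87^(1−α) = 6^α·189^(1−α).
Rearrange to (10/6)^α = (189/87)^(1−α) and take logs: α·0.510826 = (1−α)·0.775839.
So α/(1−α) = (0.775839)/(0.510826) = 1.518793, and α = 1.518793/2.518793 ≈ 0.603.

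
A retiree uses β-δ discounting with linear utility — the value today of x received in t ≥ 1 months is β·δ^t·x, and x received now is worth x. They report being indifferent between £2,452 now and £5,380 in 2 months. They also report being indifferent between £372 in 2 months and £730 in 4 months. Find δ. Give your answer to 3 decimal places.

δ ≈ 0.714

Both payoffs in the second observation are in the future, so β drops out: δ^2·372 = δ^4·730 ⇒ δ^2 = 372/730 = 0.50959, so δ = 0.71386.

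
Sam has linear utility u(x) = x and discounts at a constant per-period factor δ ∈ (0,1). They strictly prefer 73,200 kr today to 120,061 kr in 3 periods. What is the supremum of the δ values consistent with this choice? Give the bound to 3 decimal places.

Comparing present values: 73200 > δ^3·120061.
Dividing by 120061: δ^3 < 0.60969. Both sides are positive, so the cube root keeps the direction.
δ < 0.60969^(1/3) = 0.848.

δ < 0.848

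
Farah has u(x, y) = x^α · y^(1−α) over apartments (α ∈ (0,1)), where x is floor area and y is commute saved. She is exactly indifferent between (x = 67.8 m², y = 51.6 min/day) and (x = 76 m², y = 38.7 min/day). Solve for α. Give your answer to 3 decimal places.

α ≈ 0.716

Indifference: 67.8^α · 51.6^(1−α) = 76^α · 38.7^(1−α).
Rearrange to (67.8/76)^α = (38.7/51.6)^(1−α) and take logs: α·-0.114171 = (1−α)·-0.287682.
With A = -0.114171 and B = -0.287682: α·A = (1−α)·B, so α = B/(A+B) = -0.287682/-0.401853 ≈ 0.716.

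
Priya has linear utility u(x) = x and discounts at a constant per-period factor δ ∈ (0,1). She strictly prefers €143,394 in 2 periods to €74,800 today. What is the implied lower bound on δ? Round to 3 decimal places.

δ > 0.722

Comparing present values: 74800 < δ^2·143394.
Dividing by 143394: δ^2 > 0.52164. Both sides are positive, so the square root keeps the direction.
δ > (74800/143394)^(1/2) ≈ 0.722.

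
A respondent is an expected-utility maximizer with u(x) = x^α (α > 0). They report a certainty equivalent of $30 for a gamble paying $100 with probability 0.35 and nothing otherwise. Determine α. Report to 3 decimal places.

α ≈ 0.872

Since u(0) = 0, the lottery's EU is 0.35·100^α.
Equating: 30^α = 0.35·100^α, i.e. 0.3000^α = 0.35.
α = ln(0.35) / ln(30/100) = -1.049822/-1.203973 ≈ 0.872.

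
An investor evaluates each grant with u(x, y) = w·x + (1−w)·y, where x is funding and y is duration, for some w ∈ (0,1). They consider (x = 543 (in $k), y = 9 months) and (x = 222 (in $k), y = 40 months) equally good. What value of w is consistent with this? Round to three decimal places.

u(543,9) = u(222,40) means w·543 + (1−w)·9 = w·222 + (1−w)·40.
Rearranging, 321·w − 31·(1−w) = 0.
Hence w = 31/(321+31) = 31/352 = 0.088.

w = 0.088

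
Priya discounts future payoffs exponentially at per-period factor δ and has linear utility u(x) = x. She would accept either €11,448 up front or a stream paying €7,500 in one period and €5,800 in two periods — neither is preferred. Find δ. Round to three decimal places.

The stream is worth 7500δ + 5800δ² today, so 7500δ + 5800δ² = 11448.
So 5800δ² + 7500δ − 11448 = 0.
By the quadratic formula (taking the positive root), δ = (−7500 + √321843600.00) / 11600 ≈ 0.900.

δ ≈ 0.900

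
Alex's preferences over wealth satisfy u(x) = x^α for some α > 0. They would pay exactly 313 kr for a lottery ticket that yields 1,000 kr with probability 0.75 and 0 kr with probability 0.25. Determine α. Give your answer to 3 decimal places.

EU(lottery) = 0.75·1000^α + 0.25·0 = 0.75·1000^α.
Indifference: 313^α = 0.75·1000^α, so (313/1000)^α = 0.75.
Take logs: α = ln 0.75 / ln(313/1000) ≈ 0.24767.

α ≈ 0.248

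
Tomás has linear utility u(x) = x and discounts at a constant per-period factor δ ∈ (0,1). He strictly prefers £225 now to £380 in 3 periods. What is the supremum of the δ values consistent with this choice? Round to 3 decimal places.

Comparing present values: 225 > δ^3·380.
Dividing by 380: δ^3 < 0.59211. Both sides are positive, so the cube root keeps the direction.
δ < 0.59211^(1/3) = 0.840.

δ < 0.840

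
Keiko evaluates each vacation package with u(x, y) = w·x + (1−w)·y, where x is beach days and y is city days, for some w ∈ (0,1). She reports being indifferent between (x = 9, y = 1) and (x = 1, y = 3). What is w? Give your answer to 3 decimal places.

Equating utilities: w·9 + (1−w)·1 = w·1 + (1−w)·3.
w·(9−1) = (1−w)·(3−1), i.e. w·8 = (1−w)·2.
So w/(1−w) = 2/8 = 0.2500, giving w = 2/(8+2) = 0.200.

w = 0.200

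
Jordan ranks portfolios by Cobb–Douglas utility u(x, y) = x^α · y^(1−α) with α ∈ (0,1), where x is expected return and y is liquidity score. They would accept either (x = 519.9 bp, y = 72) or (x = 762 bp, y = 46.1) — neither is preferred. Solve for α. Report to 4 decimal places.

α ≈ 0.5384

Indifference: 519.9^α · 72^(1−α) = 762^α · 46.1^(1−α).
Rearrange to (519.9/762)^α = (46.1/72)^(1−α) and take logs: α·-0.3823101 = (1−α)·-0.4458532.
So α/(1−α) = (-0.4458532)/(-0.3823101) = 1.1662083, and α = 1.1662083/2.1662083 ≈ 0.5384.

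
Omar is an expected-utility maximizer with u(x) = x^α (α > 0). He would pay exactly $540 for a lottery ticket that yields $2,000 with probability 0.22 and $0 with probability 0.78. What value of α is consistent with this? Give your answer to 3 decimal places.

α ≈ 1.156

The lottery's expected utility is 0.22·u(2000) + 0.78·u(0) = 0.22·2000^α (since u(0) = 0 for α > 0).
Indifference: 540^α = 0.22·2000^α, so (540/2000)^α = 0.22.
Taking logs: α·ln(540/2000) = ln(0.22), so α = -1.514128 / -1.309333 ≈ 1.156.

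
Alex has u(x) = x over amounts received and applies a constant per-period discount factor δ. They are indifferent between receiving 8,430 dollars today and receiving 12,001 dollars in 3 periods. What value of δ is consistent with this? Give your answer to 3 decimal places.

Equating discounted utilities: u(8430) = δ^3·u(12001) ⇒ δ^3 = u(8430)/u(12001).
With u(x) = x: δ^3 = 8430/12001 = 0.70244.
Taking the cube root: δ = 0.70244^(1/3) ≈ 0.889.

δ ≈ 0.889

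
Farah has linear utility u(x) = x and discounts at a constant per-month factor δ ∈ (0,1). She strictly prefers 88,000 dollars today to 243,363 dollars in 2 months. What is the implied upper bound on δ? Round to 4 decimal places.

δ < 0.6013

Comparing present values: 88000 > δ^2·243363.
So δ^2 < 88000/243363 = 0.36160; taking the square root of both positive sides preserves the inequality.
δ < 0.36160^(1/2) = 0.6013.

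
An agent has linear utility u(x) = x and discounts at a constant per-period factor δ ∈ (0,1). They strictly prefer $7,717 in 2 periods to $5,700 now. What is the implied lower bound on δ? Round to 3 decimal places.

Under u(x) = x this choice says 5700 < δ^2·7717.
So δ^2 > 5700/7717 = 0.73863; taking the square root of both positive sides preserves the inequality.
δ > 0.73863^(1/2) = 0.859.

δ > 0.859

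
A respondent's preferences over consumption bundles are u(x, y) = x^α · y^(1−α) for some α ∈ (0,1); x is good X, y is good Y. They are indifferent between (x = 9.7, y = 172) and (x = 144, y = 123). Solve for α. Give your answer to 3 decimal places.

α ≈ 0.111

The Cobb–Douglas utilities coincide, so 9.7^α·172^(1−α) = 144^α·123^(1−α).
(9.7/144)^α = (123/172)^(1−α); take logs: α·ln(9.7/144) = (1−α)·ln(123/172), i.e. α·-2.697687 = (1−α)·-0.335310.
With A = -2.697687 and B = -0.335310: α·A = (1−α)·B, so α = B/(A+B) = -0.335310/-3.032997 ≈ 0.111.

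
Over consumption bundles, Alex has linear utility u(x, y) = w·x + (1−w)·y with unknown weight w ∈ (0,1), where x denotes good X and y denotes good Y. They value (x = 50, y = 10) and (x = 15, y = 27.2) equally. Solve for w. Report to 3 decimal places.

Equating utilities: w·50 + (1−w)·10 = w·15 + (1−w)·27.2.
Collecting terms: w·35 = (1−w)·17.2.
So w/(1−w) = 17.2/35 = 0.4914, giving w = 17.2/(35+17.2) = 0.330.

w = 0.330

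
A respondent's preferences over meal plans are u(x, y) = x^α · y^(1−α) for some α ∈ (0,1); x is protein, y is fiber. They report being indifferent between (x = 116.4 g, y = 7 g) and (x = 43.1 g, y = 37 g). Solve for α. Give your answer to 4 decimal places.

Set the two utilities equal: 116.4^α·7^(1−α) = 43.1^α·37^(1−α).
Rearrange to (116.4/43.1)^α = (37/7)^(1−α) and take logs: α·0.9935095 = (1−α)·1.6650078.
So α/(1−α) = (1.6650078)/(0.9935095) = 1.6758851, and α = 1.6758851/2.6758851 ≈ 0.6263.

α ≈ 0.6263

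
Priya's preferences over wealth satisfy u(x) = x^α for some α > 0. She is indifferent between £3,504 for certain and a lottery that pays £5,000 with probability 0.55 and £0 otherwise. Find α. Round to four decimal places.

α ≈ 1.6815

EU(lottery) = 0.55·5000^α + 0.45·0 = 0.55·5000^α.
Equating: 3504^α = 0.55·5000^α, i.e. 0.7008^α = 0.55.
α = ln(0.55) / ln(3504/5000) = -0.5978370/-0.3555327 ≈ 1.6815.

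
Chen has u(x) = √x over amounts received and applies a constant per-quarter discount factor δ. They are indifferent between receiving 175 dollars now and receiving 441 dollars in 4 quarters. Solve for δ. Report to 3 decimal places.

Equating discounted utilities: u(175) = δ^4·u(441) ⇒ δ^4 = u(175)/u(441).
Since u(x) = √x, δ^4 = √(175/441) = 0.62994.
Taking the 4th root: δ = 0.62994^(1/4) ≈ 0.891.

δ ≈ 0.891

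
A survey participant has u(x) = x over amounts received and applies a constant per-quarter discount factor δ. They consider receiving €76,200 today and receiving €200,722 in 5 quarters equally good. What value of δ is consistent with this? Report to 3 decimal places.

Equating discounted utilities: u(76200) = δ^5·u(200722) ⇒ δ^5 = u(76200)/u(200722).
With u(x) = x: δ^5 = 76200/200722 = 0.37963.
Taking the 5th root: δ = 0.37963^(1/5) ≈ 0.824.

δ ≈ 0.824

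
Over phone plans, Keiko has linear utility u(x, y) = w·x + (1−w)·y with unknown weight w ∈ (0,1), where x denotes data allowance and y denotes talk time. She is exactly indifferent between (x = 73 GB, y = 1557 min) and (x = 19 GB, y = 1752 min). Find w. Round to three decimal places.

u(73,1557) = u(19,1752) means w·73 + (1−w)·1557 = w·19 + (1−w)·1752.
w·(73−19) = (1−w)·(1752−1557), i.e. w·54 = (1−w)·195.
So w/(1−w) = 195/54 = 3.6111, giving w = 195/(54+195) = 0.783.

w = 0.783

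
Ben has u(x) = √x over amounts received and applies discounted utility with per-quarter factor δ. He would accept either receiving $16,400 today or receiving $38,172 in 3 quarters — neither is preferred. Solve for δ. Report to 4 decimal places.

δ ≈ 0.8687

The payoff in 3 quarters is discounted by δ^3, so u(16400) = δ^3·u(38172) and δ^3 = u(16400)/u(38172).
With u(x) = √x: δ^3 = √16400/√38172 = √(16400/38172) = 0.65546.
Hence δ = (0.65546)^(1/3) = 0.868660.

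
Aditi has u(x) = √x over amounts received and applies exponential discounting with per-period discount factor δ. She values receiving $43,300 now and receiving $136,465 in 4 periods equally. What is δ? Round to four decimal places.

δ ≈ 0.8663

The payoff in 4 periods is discounted by δ^4, so u(43300) = δ^4·u(136465) and δ^4 = u(43300)/u(136465).
Since u(x) = √x, δ^4 = √(43300/136465) = 0.56329.
So δ = 0.56329^(1/4) ≈ 0.8663.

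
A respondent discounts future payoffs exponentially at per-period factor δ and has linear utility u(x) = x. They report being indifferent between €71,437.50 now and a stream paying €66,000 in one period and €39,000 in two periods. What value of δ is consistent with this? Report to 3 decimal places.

δ ≈ 0.750

Present value of the stream is 66000·δ + 39000·δ². Indifference gives 66000δ + 39000δ² = 71437.50.
That is, 39000δ² + 66000δ − 71437.50 = 0, a quadratic in δ.
By the quadratic formula (taking the positive root), δ = (−66000 + √15500250000.00) / 78000 ≈ 0.750.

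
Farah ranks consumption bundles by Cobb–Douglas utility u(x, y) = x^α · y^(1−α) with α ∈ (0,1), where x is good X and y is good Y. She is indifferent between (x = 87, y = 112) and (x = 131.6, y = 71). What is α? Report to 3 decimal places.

α ≈ 0.524

The Cobb–Douglas utilities coincide, so 87^α·112^(1−α) = 131.6^α·71^(1−α).
(87/131.6)^α = (71/112)^(1−α); take logs: α·ln(87/131.6) = (1−α)·ln(71/112), i.e. α·-0.413859 = (1−α)·-0.455819.
Thus α·(-0.869678) = -0.455819, so α = -0.455819/-0.869678 ≈ 0.524.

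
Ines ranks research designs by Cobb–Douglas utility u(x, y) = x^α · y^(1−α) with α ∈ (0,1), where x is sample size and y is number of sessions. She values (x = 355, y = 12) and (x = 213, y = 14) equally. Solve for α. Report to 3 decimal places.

Indifference: 355^α · 12^(1−α) = 213^α · 14^(1−α).
(355/213)^α = (14/12)^(1−α); take logs: α·ln(355/213) = (1−α)·ln(14/12), i.e. α·0.510826 = (1−α)·0.154151.
With A = 0.510826 and B = 0.154151: α·A = (1−α)·B, so α = B/(A+B) = 0.154151/0.664977 ≈ 0.232.

α ≈ 0.232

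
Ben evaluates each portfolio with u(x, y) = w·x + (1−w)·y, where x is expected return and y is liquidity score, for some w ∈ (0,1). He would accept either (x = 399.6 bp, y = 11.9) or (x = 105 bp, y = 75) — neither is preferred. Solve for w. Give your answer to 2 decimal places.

w = 0.18

u(399.6,11.9) = u(105,75) means w·399.6 + (1−w)·11.9 = w·105 + (1−w)·75.
Collecting terms: w·294.6 = (1−w)·63.1.
So w/(1−w) = 63.1/294.6 = 0.2142, giving w = 63.1/(294.6+63.1) = 0.18.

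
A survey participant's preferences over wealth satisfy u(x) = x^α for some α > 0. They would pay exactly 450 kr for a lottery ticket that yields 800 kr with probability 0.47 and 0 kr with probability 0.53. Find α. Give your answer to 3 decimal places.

α ≈ 1.312

EU(lottery) = 0.47·800^α + 0.53·0 = 0.47·800^α.
Setting u(450) equal to that: 450^α = 0.47·800^α ⇒ (450/800)^α = 0.47.
Taking logs: α·ln(450/800) = ln(0.47), so α = -0.755023 / -0.575364 ≈ 1.312.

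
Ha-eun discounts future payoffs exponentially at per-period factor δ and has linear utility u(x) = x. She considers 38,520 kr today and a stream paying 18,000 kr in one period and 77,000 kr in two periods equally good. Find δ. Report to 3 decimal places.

Present value of the stream is 18000·δ + 77000·δ². Indifference gives 18000δ + 77000δ² = 38520.
That is, 77000δ² + 18000δ − 38520 = 0, a quadratic in δ.
By the quadratic formula (taking the positive root), δ = (−18000 + √12188160000.00) / 154000 ≈ 0.600.

δ ≈ 0.600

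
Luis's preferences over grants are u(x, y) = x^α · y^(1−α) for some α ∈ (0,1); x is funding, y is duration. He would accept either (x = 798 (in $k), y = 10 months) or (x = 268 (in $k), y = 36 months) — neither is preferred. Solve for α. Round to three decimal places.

Set the two utilities equal: 798^α·10^(1−α) = 268^α·36^(1−α).
(798/268)^α = (36/10)^(1−α); take logs: α·ln(798/268) = (1−α)·ln(36/10), i.e. α·1.091122 = (1−α)·1.280934.
Thus α·(2.372056) = 1.280934, so α = 1.280934/2.372056 ≈ 0.540.

α ≈ 0.540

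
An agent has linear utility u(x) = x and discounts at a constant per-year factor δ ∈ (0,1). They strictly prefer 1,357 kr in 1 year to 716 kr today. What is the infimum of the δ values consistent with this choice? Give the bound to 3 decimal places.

δ > 0.528

Under u(x) = x this choice says 716 < δ·1357.
Dividing through by 1357 gives δ > 0.52763.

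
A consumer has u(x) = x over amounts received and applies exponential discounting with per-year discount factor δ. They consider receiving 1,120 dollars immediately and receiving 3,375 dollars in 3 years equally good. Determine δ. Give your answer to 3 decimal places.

The payoff in 3 years is discounted by δ^3, so u(1120) = δ^3·u(3375) and δ^3 = u(1120)/u(3375).
With u(x) = x: δ^3 = 1120/3375 = 0.33185.
Hence δ = (0.33185)^(1/3) = 0.69233.

δ ≈ 0.692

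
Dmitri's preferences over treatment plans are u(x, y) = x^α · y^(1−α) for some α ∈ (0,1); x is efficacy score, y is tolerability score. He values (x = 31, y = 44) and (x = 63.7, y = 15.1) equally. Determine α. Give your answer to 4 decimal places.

The Cobb–Douglas utilities coincide, so 31^α·44^(1−α) = 63.7^α·15.1^(1−α).
Taking logs: α·ln 31 + (1−α)·ln 44 = α·ln 63.7 + (1−α)·ln 15.1, i.e. α·-0.7201974 = (1−α)·-1.0694949.
Thus α·(-1.7896923) = -1.0694949, so α = -1.0694949/-1.7896923 ≈ 0.5976.

α ≈ 0.5976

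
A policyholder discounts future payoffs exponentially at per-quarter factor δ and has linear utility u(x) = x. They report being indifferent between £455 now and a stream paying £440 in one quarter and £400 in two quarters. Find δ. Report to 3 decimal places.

Equating present values: 455 = 440δ + 400δ².
Rearranged: 400δ² + 440δ − 455 = 0.
By the quadratic formula (taking the positive root), δ = (−440 + √921600.00) / 800 ≈ 0.650.

δ ≈ 0.650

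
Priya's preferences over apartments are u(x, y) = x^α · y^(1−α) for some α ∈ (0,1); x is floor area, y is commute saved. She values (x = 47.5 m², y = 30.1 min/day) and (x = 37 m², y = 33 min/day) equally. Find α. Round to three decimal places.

α ≈ 0.269

The Cobb–Douglas utilities coincide, so 47.5^α·30.1^(1−α) = 37^α·33^(1−α).
Taking logs: α·ln 47.5 + (1−α)·ln 30.1 = α·ln 37 + (1−α)·ln 33, i.e. α·0.249812 = (1−α)·0.091982.
With A = 0.249812 and B = 0.091982: α·A = (1−α)·B, so α = B/(A+B) = 0.091982/0.341794 ≈ 0.269.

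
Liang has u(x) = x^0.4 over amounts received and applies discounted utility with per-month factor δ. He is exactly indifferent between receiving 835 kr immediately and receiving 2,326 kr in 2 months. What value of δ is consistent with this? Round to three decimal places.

The payoff in 2 months is discounted by δ^2, so u(835) = δ^2·u(2326) and δ^2 = u(835)/u(2326).
With u(x) = x^0.4: δ^2 = 835^0.4/2326^0.4 = (835/2326)^0.4 = 0.66379.
Taking the square root: δ = 0.66379^(1/2) ≈ 0.815.

δ ≈ 0.815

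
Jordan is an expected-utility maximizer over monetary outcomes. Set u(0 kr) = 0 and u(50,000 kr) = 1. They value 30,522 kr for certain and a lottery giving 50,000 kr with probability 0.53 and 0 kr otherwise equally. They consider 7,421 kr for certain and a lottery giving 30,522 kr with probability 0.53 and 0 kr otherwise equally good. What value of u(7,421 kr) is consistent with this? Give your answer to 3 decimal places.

The first gamble pins u(30,522 kr): it must equal 0.53·1 + 0.47·0 = 0.53.
The second indifference gives u(7,421 kr) = 0.53·u(30,522 kr) + 0.47·u(0 kr) = 0.53·0.53 + 0.47·0.00 = 0.2809.

0.281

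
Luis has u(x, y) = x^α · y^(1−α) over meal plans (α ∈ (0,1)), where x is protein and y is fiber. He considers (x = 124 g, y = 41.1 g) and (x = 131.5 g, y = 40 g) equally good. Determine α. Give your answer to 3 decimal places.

Set the two utilities equal: 124^α·41.1^(1−α) = 131.5^α·40^(1−α).
Rearrange to (124/131.5)^α = (40/41.1)^(1−α) and take logs: α·-0.058725 = (1−α)·-0.027129.
So α/(1−α) = (-0.027129)/(-0.058725) = 0.461967, and α = 0.461967/1.461967 ≈ 0.316.

α ≈ 0.316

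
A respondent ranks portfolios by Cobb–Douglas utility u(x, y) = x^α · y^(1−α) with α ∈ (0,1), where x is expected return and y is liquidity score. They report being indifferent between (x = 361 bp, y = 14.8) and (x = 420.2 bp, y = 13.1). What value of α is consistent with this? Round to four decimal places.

Indifference: 361^α · 14.8^(1−α) = 420.2^α · 13.1^(1−α).
Rearrange to (361/420.2)^α = (13.1/14.8)^(1−α) and take logs: α·-0.1518528 = (1−α)·-0.1220150.
Thus α·(-0.2738678) = -0.1220150, so α = -0.1220150/-0.2738678 ≈ 0.4455.

α ≈ 0.4455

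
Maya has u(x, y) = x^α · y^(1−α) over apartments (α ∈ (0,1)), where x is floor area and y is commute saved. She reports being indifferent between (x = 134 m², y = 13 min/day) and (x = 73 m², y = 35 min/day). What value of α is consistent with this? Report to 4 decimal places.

α ≈ 0.6199

Indifference: 134^α · 13^(1−α) = 73^α · 35^(1−α).
Taking logs: α·ln 134 + (1−α)·ln 13 = α·ln 73 + (1−α)·ln 35, i.e. α·0.6073804 = (1−α)·0.9903987.
Thus α·(1.5977791) = 0.9903987, so α = 0.9903987/1.5977791 ≈ 0.6199.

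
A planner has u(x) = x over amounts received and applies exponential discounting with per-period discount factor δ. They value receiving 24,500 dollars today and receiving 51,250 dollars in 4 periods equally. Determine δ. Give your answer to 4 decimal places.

δ ≈ 0.8315

Indifference means u(24500) = δ^4 · u(51250), so δ^4 = u(24500)/u(51250).
With u(x) = x: δ^4 = 24500/51250 = 0.47805.
So δ = 0.47805^(1/4) ≈ 0.8315.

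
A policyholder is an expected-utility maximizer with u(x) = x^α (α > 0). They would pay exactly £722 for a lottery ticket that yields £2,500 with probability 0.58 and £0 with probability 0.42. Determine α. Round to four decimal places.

EU(lottery) = 0.58·2500^α + 0.42·0 = 0.58·2500^α.
Setting u(722) equal to that: 722^α = 0.58·2500^α ⇒ (722/2500)^α = 0.58.
Take logs: α = ln 0.58 / ln(722/2500) ≈ 0.438581.

α ≈ 0.4386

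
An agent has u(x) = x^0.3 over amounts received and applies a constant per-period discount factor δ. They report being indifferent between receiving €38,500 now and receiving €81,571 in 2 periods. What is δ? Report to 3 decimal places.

δ ≈ 0.893

The payoff in 2 periods is discounted by δ^2, so u(38500) = δ^2·u(81571) and δ^2 = u(38500)/u(81571).
With u(x) = x^0.3: δ^2 = 38500^0.3/81571^0.3 = (38500/81571)^0.3 = 0.79832.
Hence δ = (0.79832)^(1/2) = 0.89349.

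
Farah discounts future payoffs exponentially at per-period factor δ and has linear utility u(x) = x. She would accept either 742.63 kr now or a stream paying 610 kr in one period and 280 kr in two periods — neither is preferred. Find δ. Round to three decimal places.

δ ≈ 0.870

Equating present values: 742.63 = 610δ + 280δ².
That is, 280δ² + 610δ − 742.63 = 0, a quadratic in δ.
The positive root is δ = [−610 + √(610² + 4·280·742.63)] / (2·280) = (−610 + 1097.199)/560 ≈ 0.870.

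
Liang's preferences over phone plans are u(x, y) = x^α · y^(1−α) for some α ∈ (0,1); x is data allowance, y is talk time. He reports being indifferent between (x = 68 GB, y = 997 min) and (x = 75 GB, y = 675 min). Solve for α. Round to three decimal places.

The Cobb–Douglas utilities coincide, so 68^α·997^(1−α) = 75^α·675^(1−α).
(68/75)^α = (675/997)^(1−α); take logs: α·ln(68/75) = (1−α)·ln(675/997), i.e. α·-0.097980 = (1−α)·-0.390038.
Thus α·(-0.488018) = -0.390038, so α = -0.390038/-0.488018 ≈ 0.799.

α ≈ 0.799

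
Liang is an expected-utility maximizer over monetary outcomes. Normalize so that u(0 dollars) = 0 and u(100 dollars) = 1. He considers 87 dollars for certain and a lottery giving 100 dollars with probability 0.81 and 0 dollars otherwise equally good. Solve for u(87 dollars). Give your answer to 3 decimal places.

By the standard-gamble method, u(87 dollars) is just the indifference probability on the best outcome: 0.81.

0.810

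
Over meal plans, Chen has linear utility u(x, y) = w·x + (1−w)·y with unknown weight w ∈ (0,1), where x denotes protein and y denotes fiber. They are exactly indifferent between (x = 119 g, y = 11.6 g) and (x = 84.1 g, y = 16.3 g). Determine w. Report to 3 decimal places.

w = 0.119

Equating utilities: w·119 + (1−w)·11.6 = w·84.1 + (1−w)·16.3.
Collecting terms: w·34.9 = (1−w)·4.7.
The marginal rate of substitution is 4.7/34.9, so w = 4.7/(34.9+4.7) = 0.119.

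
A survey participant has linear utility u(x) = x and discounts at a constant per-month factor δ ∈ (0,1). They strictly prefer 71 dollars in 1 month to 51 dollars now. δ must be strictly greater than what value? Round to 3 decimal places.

δ > 0.718

Comparing present values: 51 < δ·71.
Dividing through by 71 gives δ > 0.71831.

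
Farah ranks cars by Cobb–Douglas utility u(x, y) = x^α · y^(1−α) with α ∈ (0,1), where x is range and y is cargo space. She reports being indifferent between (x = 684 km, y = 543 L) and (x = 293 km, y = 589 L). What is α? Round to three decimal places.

α ≈ 0.088

The Cobb–Douglas utilities coincide, so 684^α·543^(1−α) = 293^α·589^(1−α).
(684/293)^α = (589/543)^(1−α); take logs: α·ln(684/293) = (1−α)·ln(589/543), i.e. α·0.847785 = (1−α)·0.081317.
With A = 0.847785 and B = 0.081317: α·A = (1−α)·B, so α = B/(A+B) = 0.081317/0.929102 ≈ 0.088.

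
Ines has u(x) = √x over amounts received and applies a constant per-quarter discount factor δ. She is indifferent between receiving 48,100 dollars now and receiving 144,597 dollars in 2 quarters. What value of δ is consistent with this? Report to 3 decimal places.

δ ≈ 0.759

The payoff in 2 quarters is discounted by δ^2, so u(48100) = δ^2·u(144597) and δ^2 = u(48100)/u(144597).
With u(x) = √x: δ^2 = √48100/√144597 = √(48100/144597) = 0.57676.
Hence δ = (0.57676)^(1/2) = 0.75945.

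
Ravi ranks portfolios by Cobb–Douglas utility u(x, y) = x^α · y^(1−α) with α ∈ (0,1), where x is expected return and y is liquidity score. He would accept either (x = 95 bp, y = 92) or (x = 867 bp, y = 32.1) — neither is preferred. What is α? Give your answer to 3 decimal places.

Set the two utilities equal: 95^α·92^(1−α) = 867^α·32.1^(1−α).
(95/867)^α = (32.1/92)^(1−α); take logs: α·ln(95/867) = (1−α)·ln(32.1/92), i.e. α·-2.211162 = (1−α)·-1.052933.
With A = -2.211162 and B = -1.052933: α·A = (1−α)·B, so α = B/(A+B) = -1.052933/-3.264095 ≈ 0.323.

α ≈ 0.323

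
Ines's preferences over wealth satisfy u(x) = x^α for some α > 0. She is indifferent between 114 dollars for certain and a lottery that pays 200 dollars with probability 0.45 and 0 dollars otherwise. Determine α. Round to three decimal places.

α ≈ 1.421

Since u(0) = 0, the lottery's EU is 0.45·200^α.
Setting u(114) equal to that: 114^α = 0.45·200^α ⇒ (114/200)^α = 0.45.
Take logs: α = ln 0.45 / ln(114/200) ≈ 1.42053.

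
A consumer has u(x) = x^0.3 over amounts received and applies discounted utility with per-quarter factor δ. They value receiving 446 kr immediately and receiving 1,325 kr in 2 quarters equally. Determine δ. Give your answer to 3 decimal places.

Indifference means u(446) = δ^2 · u(1325), so δ^2 = u(446)/u(1325).
Since u(x) = x^0.3, δ^2 = (446/1325)^0.3 = 0.33660^0.3 = 0.72133.
So δ = 0.72133^(1/2) ≈ 0.849.

δ ≈ 0.849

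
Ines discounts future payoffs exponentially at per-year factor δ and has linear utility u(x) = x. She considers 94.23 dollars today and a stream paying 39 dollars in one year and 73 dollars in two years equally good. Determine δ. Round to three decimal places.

δ ≈ 0.900

The stream is worth 39δ + 73δ² today, so 39δ + 73δ² = 94.23.
Rearranged: 73δ² + 39δ − 94.23 = 0.
The positive root is δ = [−39 + √(39² + 4·73·94.23)] / (2·73) = (−39 + 170.400)/146 ≈ 0.900.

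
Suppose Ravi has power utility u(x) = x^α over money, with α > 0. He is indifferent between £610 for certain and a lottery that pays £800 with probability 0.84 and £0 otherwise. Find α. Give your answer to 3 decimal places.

α ≈ 0.643

The lottery's expected utility is 0.84·u(800) + 0.16·u(0) = 0.84·800^α (since u(0) = 0 for α > 0).
Equating: 610^α = 0.84·800^α, i.e. 0.7625^α = 0.84.
Taking logs: α·ln(610/800) = ln(0.84), so α = -0.174353 / -0.271153 ≈ 0.643.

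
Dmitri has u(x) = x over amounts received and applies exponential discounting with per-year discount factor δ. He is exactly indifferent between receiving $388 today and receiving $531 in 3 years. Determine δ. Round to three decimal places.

δ ≈ 0.901

The payoff in 3 years is discounted by δ^3, so u(388) = δ^3·u(531) and δ^3 = u(388)/u(531).
With u(x) = x: δ^3 = 388/531 = 0.73070.
Taking the cube root: δ = 0.73070^(1/3) ≈ 0.901.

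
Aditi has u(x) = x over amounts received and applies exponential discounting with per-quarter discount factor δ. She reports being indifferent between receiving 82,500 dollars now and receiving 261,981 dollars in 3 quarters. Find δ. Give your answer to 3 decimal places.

δ ≈ 0.680

The payoff in 3 quarters is discounted by δ^3, so u(82500) = δ^3·u(261981) and δ^3 = u(82500)/u(261981).
With u(x) = x: δ^3 = 82500/261981 = 0.31491.
Taking the cube root: δ = 0.31491^(1/3) ≈ 0.680.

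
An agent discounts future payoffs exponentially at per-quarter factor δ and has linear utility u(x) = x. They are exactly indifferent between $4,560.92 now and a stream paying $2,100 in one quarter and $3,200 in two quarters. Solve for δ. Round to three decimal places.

δ ≈ 0.910

Equating present values: 4560.92 = 2100δ + 3200δ².
That is, 3200δ² + 2100δ − 4560.92 = 0, a quadratic in δ.
δ = (−2100 + √(2100² + 4·3200·4560.92)) / (2·3200) = (−2100 + √62789776.00) / 6400 ≈ 0.910.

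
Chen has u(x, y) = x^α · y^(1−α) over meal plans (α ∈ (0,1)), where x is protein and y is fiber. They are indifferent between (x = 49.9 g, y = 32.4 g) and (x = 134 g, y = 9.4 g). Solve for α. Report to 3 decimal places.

Indifference: 49.9^α · 32.4^(1−α) = 134^α · 9.4^(1−α).
Taking logs: α·ln 49.9 + (1−α)·ln 32.4 = α·ln 134 + (1−α)·ln 9.4, i.e. α·-0.987819 = (1−α)·-1.237449.
So α/(1−α) = (-1.237449)/(-0.987819) = 1.252708, and α = 1.252708/2.252708 ≈ 0.556.

α ≈ 0.556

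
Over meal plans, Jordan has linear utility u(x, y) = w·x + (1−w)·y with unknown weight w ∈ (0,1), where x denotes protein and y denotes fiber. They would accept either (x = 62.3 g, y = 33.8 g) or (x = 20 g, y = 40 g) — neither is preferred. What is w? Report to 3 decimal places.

u(62.3,33.8) = u(20,40) means w·62.3 + (1−w)·33.8 = w·20 + (1−w)·40.
Rearranging, 42.3·w − 6.2·(1−w) = 0.
The marginal rate of substitution is 6.2/42.3, so w = 6.2/(42.3+6.2) = 0.128.

w = 0.128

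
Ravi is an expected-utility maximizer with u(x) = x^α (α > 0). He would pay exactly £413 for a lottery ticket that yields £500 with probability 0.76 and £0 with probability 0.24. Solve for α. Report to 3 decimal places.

α ≈ 1.436

Since u(0) = 0, the lottery's EU is 0.76·500^α.
Equating: 413^α = 0.76·500^α, i.e. 0.8260^α = 0.76.
Take logs: α = ln 0.76 / ln(413/500) ≈ 1.43564.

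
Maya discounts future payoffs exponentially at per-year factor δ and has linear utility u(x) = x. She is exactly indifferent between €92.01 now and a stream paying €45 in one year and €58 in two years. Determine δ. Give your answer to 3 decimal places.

δ ≈ 0.930

Present value of the stream is 45·δ + 58·δ². Indifference gives 45δ + 58δ² = 92.01.
That is, 58δ² + 45δ − 92.01 = 0, a quadratic in δ.
By the quadratic formula (taking the positive root), δ = (−45 + √23371.32) / 116 ≈ 0.930.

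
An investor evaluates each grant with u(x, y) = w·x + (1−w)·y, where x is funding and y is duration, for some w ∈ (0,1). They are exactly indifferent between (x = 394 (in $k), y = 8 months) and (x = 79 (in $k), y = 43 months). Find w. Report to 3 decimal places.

Indifference: w·394 + (1−w)·8 = w·79 + (1−w)·43.
w·(394−79) = (1−w)·(43−8), i.e. w·315 = (1−w)·35.
The marginal rate of substitution is 35/315, so w = 35/(315+35) = 0.100.

w = 0.100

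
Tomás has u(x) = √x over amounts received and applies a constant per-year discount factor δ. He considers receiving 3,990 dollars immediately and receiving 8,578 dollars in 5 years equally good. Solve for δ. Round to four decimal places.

δ ≈ 0.9263

Indifference means u(3990) = δ^5 · u(8578), so δ^5 = u(3990)/u(8578).
Since u(x) = √x, δ^5 = √(3990/8578) = 0.68201.
Taking the 5th root: δ = 0.68201^(1/5) ≈ 0.9263.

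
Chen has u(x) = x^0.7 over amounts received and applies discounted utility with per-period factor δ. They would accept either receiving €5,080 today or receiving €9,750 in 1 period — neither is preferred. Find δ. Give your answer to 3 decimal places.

Indifference means u(5080) = δ · u(9750), so δ = u(5080)/u(9750).
Since u(x) = x^0.7, δ = (5080/9750)^0.7 = 0.52103^0.7 = 0.63358.

δ ≈ 0.634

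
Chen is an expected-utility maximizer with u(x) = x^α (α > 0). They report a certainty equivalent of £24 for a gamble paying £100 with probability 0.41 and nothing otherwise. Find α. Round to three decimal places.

Since u(0) = 0, the lottery's EU is 0.41·100^α.
Indifference: 24^α = 0.41·100^α, so (24/100)^α = 0.41.
Taking logs: α·ln(24/100) = ln(0.41), so α = -0.891598 / -1.427116 ≈ 0.625.

α ≈ 0.625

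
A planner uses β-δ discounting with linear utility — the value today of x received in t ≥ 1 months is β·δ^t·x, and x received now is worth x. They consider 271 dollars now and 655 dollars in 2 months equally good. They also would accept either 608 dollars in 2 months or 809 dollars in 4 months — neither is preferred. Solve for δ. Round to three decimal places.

The second indifference involves only future payoffs, so β cancels: β·δ^2·608 = β·δ^4·809, giving δ^2 = 608/809 = 0.75155, so δ = 0.86692.

δ ≈ 0.867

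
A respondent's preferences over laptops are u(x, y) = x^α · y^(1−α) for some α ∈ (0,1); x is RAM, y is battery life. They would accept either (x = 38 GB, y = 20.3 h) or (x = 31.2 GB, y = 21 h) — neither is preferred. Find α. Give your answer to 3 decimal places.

α ≈ 0.147

Set the two utilities equal: 38^α·20.3^(1−α) = 31.2^α·21^(1−α).
Taking logs: α·ln 38 + (1−α)·ln 20.3 = α·ln 31.2 + (1−α)·ln 21, i.e. α·0.197168 = (1−α)·0.033902.
So α/(1−α) = (0.033902)/(0.197168) = 0.171945, and α = 0.171945/1.171945 ≈ 0.147.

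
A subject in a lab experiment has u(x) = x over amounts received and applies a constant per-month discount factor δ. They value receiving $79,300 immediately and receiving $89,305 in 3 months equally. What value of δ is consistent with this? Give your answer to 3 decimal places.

The payoff in 3 months is discounted by δ^3, so u(79300) = δ^3·u(89305) and δ^3 = u(79300)/u(89305).
With u(x) = x: δ^3 = 79300/89305 = 0.88797.
So δ = 0.88797^(1/3) ≈ 0.961.

δ ≈ 0.961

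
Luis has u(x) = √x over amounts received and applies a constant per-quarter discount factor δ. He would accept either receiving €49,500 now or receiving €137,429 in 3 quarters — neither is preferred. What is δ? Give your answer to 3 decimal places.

δ ≈ 0.844

Equating discounted utilities: u(49500) = δ^3·u(137429) ⇒ δ^3 = u(49500)/u(137429).
Since u(x) = √x, δ^3 = √(49500/137429) = 0.60015.
Taking the cube root: δ = 0.60015^(1/3) ≈ 0.844.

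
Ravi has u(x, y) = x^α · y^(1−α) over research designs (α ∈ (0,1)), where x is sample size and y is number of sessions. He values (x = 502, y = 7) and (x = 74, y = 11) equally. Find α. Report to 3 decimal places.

α ≈ 0.191

Set the two utilities equal: 502^α·7^(1−α) = 74^α·11^(1−α).
Rearrange to (502/74)^α = (11/7)^(1−α) and take logs: α·1.914535 = (1−α)·0.451985.
So α/(1−α) = (0.451985)/(1.914535) = 0.236081, and α = 0.236081/1.236081 ≈ 0.191.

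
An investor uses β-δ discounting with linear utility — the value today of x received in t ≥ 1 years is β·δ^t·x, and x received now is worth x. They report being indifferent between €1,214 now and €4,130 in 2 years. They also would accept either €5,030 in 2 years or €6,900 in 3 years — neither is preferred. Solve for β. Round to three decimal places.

β ≈ 0.553

Both payoffs in the second observation are in the future, so β drops out: δ^2·5030 = δ^3·6900 ⇒ δ = 5030/6900 = 0.72899.
The first indifference: 1214 = β·δ^2·4130, so β = 1214/(δ^2·4130) = 1214/(0.53142·4130) ≈ 0.553.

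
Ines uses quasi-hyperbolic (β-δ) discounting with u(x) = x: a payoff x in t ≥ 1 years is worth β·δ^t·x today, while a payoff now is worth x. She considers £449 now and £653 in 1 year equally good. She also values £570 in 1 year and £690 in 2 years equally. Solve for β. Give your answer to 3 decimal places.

The second indifference involves only future payoffs, so β cancels: β·δ^1·570 = β·δ^2·690, giving δ = 570/690 = 0.82609.
Now use the now-vs-future pair: 449 = β·δ·653 gives β = 449/(0.82609·653) ≈ 0.832.

β ≈ 0.832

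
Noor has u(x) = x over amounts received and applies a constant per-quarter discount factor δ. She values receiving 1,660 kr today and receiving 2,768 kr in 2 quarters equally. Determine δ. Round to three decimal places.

δ ≈ 0.774

The payoff in 2 quarters is discounted by δ^2, so u(1660) = δ^2·u(2768) and δ^2 = u(1660)/u(2768).
With u(x) = x: δ^2 = 1660/2768 = 0.59971.
Hence δ = (0.59971)^(1/2) = 0.77441.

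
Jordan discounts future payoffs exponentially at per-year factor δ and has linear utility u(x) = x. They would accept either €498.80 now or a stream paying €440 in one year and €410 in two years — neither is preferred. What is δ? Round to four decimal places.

δ ≈ 0.6900

The stream is worth 440δ + 410δ² today, so 440δ + 410δ² = 498.80.
So 410δ² + 440δ − 498.80 = 0.
δ = (−440 + √(440² + 4·410·498.80)) / (2·410) = (−440 + √1011632.00) / 820 ≈ 0.6900.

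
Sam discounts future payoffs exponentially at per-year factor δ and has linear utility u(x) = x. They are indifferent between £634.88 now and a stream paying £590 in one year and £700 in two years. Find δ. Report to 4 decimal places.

Equating present values: 634.88 = 590δ + 700δ².
That is, 700δ² + 590δ − 634.88 = 0, a quadratic in δ.
δ = (−590 + √(590² + 4·700·634.88)) / (2·700) = (−590 + √2125764.00) / 1400 ≈ 0.6200.

δ ≈ 0.6200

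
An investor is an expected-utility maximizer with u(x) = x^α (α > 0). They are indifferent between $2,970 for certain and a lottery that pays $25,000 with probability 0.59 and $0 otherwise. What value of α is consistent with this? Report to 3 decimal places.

EU(lottery) = 0.59·25000^α + 0.41·0 = 0.59·25000^α.
Indifference: 2970^α = 0.59·25000^α, so (2970/25000)^α = 0.59.
Take logs: α = ln 0.59 / ln(2970/25000) ≈ 0.24768.

α ≈ 0.248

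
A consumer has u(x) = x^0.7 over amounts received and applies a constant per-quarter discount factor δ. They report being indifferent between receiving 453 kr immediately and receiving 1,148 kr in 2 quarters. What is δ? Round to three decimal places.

The payoff in 2 quarters is discounted by δ^2, so u(453) = δ^2·u(1148) and δ^2 = u(453)/u(1148).
With u(x) = x^0.7: δ^2 = 453^0.7/1148^0.7 = (453/1148)^0.7 = 0.52157.
Taking the square root: δ = 0.52157^(1/2) ≈ 0.722.

δ ≈ 0.722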